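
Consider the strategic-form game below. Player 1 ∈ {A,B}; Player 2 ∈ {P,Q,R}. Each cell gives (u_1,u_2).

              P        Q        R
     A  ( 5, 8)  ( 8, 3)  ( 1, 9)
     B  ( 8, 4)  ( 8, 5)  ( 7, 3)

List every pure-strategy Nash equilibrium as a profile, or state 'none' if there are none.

PSNE = {(B,Q)}

(A,P): not NE [P1→B gives 8>5; P2→R gives 9>8]
(A,Q): not NE [P2→R gives 9>3]
(A,R): not NE [P1→B gives 7>1]
(B,P): not NE [P2→Q gives 5>4]
(B,Q): NE
(B,R): not NE [P2→Q gives 5>3]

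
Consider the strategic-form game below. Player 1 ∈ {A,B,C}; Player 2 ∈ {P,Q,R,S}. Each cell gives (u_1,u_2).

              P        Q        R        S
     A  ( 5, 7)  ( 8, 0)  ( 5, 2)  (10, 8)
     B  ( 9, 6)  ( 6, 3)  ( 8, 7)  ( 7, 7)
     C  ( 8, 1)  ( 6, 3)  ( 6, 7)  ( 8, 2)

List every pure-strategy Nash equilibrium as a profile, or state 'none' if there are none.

(A,P): not NE [P1→B gives 9>5; P2→S gives 8>7]
(A,Q): not NE [P2→S gives 8>0]
(A,R): not NE [P1→B gives 8>5; P2→S gives 8>2]
(A,S): NE
(B,P): not NE [P2→S gives 7>6]
(B,Q): not NE [P1→A gives 8>6; P2→S gives 7>3]
(B,R): NE
(B,S): not NE [P1→A gives 10>7]
(C,P): not NE [P1→B gives 9>8; P2→R gives 7>1]
(C,Q): not NE [P1→A gives 8>6; P2→R gives 7>3]
(C,R): not NE [P1→B gives 8>6]
(C,S): not NE [P1→A gives 10>8; P2→R gives 7>2]

Nash profiles: (A,S), (B,R)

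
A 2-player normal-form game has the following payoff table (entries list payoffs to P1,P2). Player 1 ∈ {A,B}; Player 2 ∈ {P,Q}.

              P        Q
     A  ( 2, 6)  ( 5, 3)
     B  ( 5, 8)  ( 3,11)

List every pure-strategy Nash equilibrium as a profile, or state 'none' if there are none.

Equilibria: none

(A,P): not NE [P1→B gives 5>2]
(A,Q): not NE [P2→P gives 6>3]
(B,P): not NE [P2→Q gives 11>8]
(B,Q): not NE [P1→A gives 5>3]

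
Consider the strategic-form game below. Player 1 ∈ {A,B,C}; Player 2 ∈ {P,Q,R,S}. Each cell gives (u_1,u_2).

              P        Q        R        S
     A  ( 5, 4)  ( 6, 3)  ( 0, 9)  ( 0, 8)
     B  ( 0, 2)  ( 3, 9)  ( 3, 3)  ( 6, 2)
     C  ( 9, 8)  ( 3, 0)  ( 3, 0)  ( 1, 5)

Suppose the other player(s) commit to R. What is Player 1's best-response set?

u_1(A vs R) = 0
u_1(B vs R) = 3
u_1(C vs R) = 3
max payoff 3 at {B,C}

P1 best: {B,C}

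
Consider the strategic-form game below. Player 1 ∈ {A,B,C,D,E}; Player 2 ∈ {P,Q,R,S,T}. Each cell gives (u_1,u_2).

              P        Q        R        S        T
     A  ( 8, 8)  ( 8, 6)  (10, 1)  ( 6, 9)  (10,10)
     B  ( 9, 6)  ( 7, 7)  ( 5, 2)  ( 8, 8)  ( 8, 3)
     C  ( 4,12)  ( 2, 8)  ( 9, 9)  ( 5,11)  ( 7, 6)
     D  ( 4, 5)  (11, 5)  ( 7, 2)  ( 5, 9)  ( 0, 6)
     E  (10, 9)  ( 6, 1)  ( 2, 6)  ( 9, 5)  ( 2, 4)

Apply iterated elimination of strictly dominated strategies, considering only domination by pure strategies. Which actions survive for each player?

Survivors P1:{A,B,E} P2:{P,S,T}

P1 drop C (A beats it: P:8>4 Q:8>2 R:10>9 S:6>5 T:10>7)
P2 drop Q (S beats it: A:9>6 B:8>7 D:9>5 E:5>1)
P1 drop D (A beats it: P:8>4 R:10>7 S:6>5 T:10>0)
P2 drop R (P beats it: A:8>1 B:6>2 E:9>6)
P1→{A,B,E} P2→{P,S,T}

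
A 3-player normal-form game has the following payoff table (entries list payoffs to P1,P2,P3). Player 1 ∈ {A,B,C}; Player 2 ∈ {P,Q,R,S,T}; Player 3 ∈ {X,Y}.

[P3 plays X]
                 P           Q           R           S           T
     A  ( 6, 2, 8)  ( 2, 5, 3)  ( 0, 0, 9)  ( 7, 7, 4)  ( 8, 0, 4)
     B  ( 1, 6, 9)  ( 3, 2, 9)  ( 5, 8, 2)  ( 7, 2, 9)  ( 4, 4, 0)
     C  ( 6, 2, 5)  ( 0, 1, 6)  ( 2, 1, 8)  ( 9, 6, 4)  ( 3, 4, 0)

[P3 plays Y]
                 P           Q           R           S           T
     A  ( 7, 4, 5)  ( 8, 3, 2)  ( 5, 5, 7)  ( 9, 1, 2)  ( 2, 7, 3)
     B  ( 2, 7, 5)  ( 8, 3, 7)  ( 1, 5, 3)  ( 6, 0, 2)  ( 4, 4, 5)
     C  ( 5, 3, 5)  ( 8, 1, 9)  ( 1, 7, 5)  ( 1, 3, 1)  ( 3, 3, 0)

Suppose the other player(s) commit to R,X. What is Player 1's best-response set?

P1 best: {B}

u_1(A vs R,X) = 0
u_1(B vs R,X) = 5
u_1(C vs R,X) = 2
max payoff 5 at {B}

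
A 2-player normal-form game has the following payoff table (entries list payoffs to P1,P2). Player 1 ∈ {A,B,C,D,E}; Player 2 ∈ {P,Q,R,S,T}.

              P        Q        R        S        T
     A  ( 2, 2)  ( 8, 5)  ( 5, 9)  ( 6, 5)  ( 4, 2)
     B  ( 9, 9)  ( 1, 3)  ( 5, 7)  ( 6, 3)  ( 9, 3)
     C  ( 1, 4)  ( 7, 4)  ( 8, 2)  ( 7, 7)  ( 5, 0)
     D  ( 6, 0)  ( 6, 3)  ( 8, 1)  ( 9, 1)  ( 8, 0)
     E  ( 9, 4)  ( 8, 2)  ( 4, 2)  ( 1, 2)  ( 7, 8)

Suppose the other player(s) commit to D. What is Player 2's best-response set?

argmax u_2 = {Q}

u_2(P vs D) = 0
u_2(Q vs D) = 3
u_2(R vs D) = 1
u_2(S vs D) = 1
u_2(T vs D) = 0
max payoff 3 at {Q}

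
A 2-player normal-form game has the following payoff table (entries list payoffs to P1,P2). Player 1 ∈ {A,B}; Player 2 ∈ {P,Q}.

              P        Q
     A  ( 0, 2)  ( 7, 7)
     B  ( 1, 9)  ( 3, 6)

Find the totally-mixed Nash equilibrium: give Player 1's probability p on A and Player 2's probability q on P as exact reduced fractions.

P1 indiff ⇒ q·0+(1-q)·7 = q·1+(1-q)·3 ⇒ q(-1) = (1-q)(-4) ⇒ q = 4/5
P2 indiff ⇒ p·2+(1-p)·9 = p·7+(1-p)·6 ⇒ p(-5) = (1-p)(-3) ⇒ p = 3/8

p=3/8, q=4/5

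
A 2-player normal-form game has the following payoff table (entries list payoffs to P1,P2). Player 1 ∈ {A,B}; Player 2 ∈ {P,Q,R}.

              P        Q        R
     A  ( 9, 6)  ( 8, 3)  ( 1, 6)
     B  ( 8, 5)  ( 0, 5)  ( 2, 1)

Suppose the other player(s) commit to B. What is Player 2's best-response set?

P2 best: {P,Q}

u_2(P vs B) = 5
u_2(Q vs B) = 5
u_2(R vs B) = 1
max payoff 5 at {P,Q}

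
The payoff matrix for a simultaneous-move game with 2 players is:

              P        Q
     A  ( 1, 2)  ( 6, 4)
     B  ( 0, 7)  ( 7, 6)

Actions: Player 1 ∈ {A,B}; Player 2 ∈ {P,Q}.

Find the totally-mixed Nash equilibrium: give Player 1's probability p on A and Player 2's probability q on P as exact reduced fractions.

(p,q) = (1/3, 1/2)

P1 indiff ⇒ q·1+(1-q)·6 = q·0+(1-q)·7 ⇒ q(1) = (1-q)(1) ⇒ q = 1/2
P2 indiff ⇒ p·2+(1-p)·7 = p·4+(1-p)·6 ⇒ p(-2) = (1-p)(-1) ⇒ p = 1/3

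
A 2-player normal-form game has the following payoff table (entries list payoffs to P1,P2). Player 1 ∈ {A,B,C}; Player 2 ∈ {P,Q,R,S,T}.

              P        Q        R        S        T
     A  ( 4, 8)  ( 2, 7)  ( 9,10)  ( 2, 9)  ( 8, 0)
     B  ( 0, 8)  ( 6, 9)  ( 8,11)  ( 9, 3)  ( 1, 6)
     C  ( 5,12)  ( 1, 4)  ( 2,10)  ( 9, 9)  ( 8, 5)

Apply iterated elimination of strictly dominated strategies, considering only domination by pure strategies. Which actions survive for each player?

P2 drop Q (R beats it: A:10>7 B:11>9 C:10>4)
P2 drop S (R beats it: A:10>9 B:11>3 C:10>9)
P1 drop B (A beats it: P:4>0 R:9>8 T:8>1)
P2 drop T (P beats it: A:8>0 C:12>5)
P1→{A,C} P2→{P,R}

IESDS → P1:{A,C} P2:{P,R}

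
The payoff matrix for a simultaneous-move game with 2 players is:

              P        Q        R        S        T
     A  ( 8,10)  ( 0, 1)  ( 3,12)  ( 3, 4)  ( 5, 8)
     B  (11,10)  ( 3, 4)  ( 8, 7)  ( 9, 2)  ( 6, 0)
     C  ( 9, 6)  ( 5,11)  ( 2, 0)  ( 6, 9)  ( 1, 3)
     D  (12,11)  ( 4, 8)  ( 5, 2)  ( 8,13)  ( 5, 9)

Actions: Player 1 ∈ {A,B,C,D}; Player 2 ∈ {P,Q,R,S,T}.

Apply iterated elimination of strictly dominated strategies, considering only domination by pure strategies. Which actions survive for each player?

Survivors P1:{B,C,D} P2:{P,Q,S}

P1 drop A (B beats it: P:11>8 Q:3>0 R:8>3 S:9>3 T:6>5)
P2 drop R (P beats it: B:10>7 C:6>0 D:11>2)
P2 drop T (P beats it: B:10>0 C:6>3 D:11>9)
P1→{B,C,D} P2→{P,Q,S}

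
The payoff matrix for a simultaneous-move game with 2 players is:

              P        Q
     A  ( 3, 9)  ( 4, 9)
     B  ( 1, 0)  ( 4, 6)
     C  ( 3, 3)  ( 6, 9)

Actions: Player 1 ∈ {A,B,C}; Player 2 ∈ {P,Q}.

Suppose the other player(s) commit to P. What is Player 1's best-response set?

argmax u_1 = {A,C}

u_1(A vs P) = 3
u_1(B vs P) = 1
u_1(C vs P) = 3
max payoff 3 at {A,C}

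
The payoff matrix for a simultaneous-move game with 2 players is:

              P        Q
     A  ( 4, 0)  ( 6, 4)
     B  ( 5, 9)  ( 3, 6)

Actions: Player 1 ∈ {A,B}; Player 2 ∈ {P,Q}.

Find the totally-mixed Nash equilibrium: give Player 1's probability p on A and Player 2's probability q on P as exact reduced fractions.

P1 mixes 3/7 on A; P2 mixes 3/4 on P

P1 indiff ⇒ q·4+(1-q)·6 = q·5+(1-q)·3 ⇒ q(-1) = (1-q)(-3) ⇒ q = 3/4
P2 indiff ⇒ p·0+(1-p)·9 = p·4+(1-p)·6 ⇒ p(-4) = (1-p)(-3) ⇒ p = 3/7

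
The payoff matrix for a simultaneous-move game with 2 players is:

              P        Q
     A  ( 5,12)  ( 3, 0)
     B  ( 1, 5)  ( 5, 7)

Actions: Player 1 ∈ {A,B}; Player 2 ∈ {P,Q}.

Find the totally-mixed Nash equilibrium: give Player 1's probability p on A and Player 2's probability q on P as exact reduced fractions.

P1 indiff ⇒ q·5+(1-q)·3 = q·1+(1-q)·5 ⇒ q(4) = (1-q)(2) ⇒ q = 1/3
P2 indiff ⇒ p·12+(1-p)·5 = p·0+(1-p)·7 ⇒ p(12) = (1-p)(2) ⇒ p = 1/7

p=1/7, q=1/3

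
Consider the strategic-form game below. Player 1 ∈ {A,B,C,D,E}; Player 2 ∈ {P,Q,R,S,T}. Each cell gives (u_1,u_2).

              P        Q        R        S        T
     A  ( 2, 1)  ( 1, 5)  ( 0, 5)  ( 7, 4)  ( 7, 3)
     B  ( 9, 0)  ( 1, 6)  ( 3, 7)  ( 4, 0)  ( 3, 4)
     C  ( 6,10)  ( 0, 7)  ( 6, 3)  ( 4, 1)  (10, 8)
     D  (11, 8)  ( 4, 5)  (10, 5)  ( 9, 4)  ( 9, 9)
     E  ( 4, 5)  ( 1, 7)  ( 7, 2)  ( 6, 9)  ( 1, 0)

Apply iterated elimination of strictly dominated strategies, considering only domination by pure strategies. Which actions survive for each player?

IESDS → P1:{C,D} P2:{P,T}

P1 drop A (D beats it: P:11>2 Q:4>1 R:10>0 S:9>7 T:9>7)
P1 drop B (D beats it: P:11>9 Q:4>1 R:10>3 S:9>4 T:9>3)
P1 drop E (D beats it: P:11>4 Q:4>1 R:10>7 S:9>6 T:9>1)
P2 drop Q (P beats it: C:10>7 D:8>5)
P2 drop R (P beats it: C:10>3 D:8>5)
P2 drop S (P beats it: C:10>1 D:8>4)
P1→{C,D} P2→{P,T}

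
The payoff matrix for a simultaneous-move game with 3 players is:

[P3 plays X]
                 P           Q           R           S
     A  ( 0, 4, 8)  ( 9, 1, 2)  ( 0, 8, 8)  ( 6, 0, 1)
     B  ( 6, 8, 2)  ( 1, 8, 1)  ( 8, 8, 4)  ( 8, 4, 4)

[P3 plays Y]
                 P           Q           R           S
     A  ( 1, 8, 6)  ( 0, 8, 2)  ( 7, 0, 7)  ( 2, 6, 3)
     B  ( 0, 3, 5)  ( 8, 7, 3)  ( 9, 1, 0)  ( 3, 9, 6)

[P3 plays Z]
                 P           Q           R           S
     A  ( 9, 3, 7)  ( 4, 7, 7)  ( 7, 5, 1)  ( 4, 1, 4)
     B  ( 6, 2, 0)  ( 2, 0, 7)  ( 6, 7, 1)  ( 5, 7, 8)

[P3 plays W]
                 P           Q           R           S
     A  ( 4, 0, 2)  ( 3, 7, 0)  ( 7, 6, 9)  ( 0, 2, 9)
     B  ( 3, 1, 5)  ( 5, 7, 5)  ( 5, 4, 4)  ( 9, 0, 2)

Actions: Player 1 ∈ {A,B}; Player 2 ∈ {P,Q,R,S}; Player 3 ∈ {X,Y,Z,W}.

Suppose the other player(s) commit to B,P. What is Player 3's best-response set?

u_3(X vs B,P) = 2
u_3(Y vs B,P) = 5
u_3(Z vs B,P) = 0
u_3(W vs B,P) = 5
max payoff 5 at {Y,W}

BR_3 = {Y,W}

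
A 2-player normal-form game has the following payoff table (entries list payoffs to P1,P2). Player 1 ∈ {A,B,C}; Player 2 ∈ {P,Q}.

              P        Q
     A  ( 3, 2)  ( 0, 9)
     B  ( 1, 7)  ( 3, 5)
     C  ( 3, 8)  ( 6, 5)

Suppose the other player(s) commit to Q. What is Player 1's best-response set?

P1 best: {C}

u_1(A vs Q) = 0
u_1(B vs Q) = 3
u_1(C vs Q) = 6
max payoff 6 at {C}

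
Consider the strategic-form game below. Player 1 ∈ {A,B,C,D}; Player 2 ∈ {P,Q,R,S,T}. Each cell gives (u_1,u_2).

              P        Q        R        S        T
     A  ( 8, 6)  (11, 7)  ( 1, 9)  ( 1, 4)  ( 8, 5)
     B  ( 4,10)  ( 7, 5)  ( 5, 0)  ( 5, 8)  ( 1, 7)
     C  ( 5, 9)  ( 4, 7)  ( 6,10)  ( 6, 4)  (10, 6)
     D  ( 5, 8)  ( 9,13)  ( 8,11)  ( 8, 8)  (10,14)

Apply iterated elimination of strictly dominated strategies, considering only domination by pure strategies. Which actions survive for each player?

Survivors P1:{A,C,D} P2:{Q,R,T}

P1 drop B (D beats it: P:5>4 Q:9>7 R:8>5 S:8>5 T:10>1)
P2 drop P (R beats it: A:9>6 C:10>9 D:11>8)
P2 drop S (Q beats it: A:7>4 C:7>4 D:13>8)
P1→{A,C,D} P2→{Q,R,T}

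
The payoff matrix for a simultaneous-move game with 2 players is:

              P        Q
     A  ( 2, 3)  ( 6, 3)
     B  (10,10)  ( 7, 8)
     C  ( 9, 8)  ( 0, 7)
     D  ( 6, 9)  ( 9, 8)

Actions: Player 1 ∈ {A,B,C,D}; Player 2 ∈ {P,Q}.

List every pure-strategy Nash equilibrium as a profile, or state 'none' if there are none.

(A,P): not NE [P1→B gives 10>2]
(A,Q): not NE [P1→D gives 9>6]
(B,P): NE
(B,Q): not NE [P1→D gives 9>7; P2→P gives 10>8]
(C,P): not NE [P1→B gives 10>9]
(C,Q): not NE [P1→D gives 9>0; P2→P gives 8>7]
(D,P): not NE [P1→B gives 10>6]
(D,Q): not NE [P2→P gives 9>8]

Nash profiles: (B,P)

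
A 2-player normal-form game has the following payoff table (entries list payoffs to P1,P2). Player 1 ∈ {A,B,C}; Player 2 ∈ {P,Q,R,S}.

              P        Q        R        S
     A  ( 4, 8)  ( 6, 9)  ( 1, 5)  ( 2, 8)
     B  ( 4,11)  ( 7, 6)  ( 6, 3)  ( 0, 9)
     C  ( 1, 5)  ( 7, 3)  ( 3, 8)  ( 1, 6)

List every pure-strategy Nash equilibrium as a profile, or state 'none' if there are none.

NE set: (B,P)

(A,P): not NE [P2→Q gives 9>8]
(A,Q): not NE [P1→C gives 7>6]
(A,R): not NE [P1→B gives 6>1; P2→Q gives 9>5]
(A,S): not NE [P2→Q gives 9>8]
(B,P): NE
(B,Q): not NE [P2→P gives 11>6]
(B,R): not NE [P2→P gives 11>3]
(B,S): not NE [P1→A gives 2>0; P2→P gives 11>9]
(C,P): not NE [P1→B gives 4>1; P2→R gives 8>5]
(C,Q): not NE [P2→R gives 8>3]
(C,R): not NE [P1→B gives 6>3]
(C,S): not NE [P1→A gives 2>1; P2→R gives 8>6]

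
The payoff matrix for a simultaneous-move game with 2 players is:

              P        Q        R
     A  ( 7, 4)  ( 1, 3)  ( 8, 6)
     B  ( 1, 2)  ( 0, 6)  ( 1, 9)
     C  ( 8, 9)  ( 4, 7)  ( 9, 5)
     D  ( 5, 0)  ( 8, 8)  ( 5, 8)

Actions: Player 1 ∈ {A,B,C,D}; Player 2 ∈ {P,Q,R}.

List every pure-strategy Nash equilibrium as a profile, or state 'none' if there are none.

PSNE = {(C,P), (D,Q)}

(A,P): not NE [P1→C gives 8>7; P2→R gives 6>4]
(A,Q): not NE [P1→D gives 8>1; P2→R gives 6>3]
(A,R): not NE [P1→C gives 9>8]
(B,P): not NE [P1→C gives 8>1; P2→R gives 9>2]
(B,Q): not NE [P1→D gives 8>0; P2→R gives 9>6]
(B,R): not NE [P1→C gives 9>1]
(C,P): NE
(C,Q): not NE [P1→D gives 8>4; P2→P gives 9>7]
(C,R): not NE [P2→P gives 9>5]
(D,P): not NE [P1→C gives 8>5; P2→R gives 8>0]
(D,Q): NE
(D,R): not NE [P1→C gives 9>5]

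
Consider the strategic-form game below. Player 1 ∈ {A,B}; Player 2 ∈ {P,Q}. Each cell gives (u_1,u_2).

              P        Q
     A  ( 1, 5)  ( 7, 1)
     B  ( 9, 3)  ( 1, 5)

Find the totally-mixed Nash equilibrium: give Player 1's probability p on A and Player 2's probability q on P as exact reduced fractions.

p=1/3, q=3/7

P1 indiff ⇒ q·1+(1-q)·7 = q·9+(1-q)·1 ⇒ q(-8) = (1-q)(-6) ⇒ q = 3/7
P2 indiff ⇒ p·5+(1-p)·3 = p·1+(1-p)·5 ⇒ p(4) = (1-p)(2) ⇒ p = 1/3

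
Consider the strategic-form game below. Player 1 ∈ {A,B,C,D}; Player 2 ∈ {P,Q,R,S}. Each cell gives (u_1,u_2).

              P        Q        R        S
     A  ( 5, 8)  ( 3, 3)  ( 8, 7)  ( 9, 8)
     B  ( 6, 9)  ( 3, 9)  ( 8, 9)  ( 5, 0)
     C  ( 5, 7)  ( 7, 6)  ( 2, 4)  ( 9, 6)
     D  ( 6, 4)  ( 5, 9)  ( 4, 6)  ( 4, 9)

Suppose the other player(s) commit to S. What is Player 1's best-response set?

BR_1 = {A,C}

u_1(A vs S) = 9
u_1(B vs S) = 5
u_1(C vs S) = 9
u_1(D vs S) = 4
max payoff 9 at {A,C}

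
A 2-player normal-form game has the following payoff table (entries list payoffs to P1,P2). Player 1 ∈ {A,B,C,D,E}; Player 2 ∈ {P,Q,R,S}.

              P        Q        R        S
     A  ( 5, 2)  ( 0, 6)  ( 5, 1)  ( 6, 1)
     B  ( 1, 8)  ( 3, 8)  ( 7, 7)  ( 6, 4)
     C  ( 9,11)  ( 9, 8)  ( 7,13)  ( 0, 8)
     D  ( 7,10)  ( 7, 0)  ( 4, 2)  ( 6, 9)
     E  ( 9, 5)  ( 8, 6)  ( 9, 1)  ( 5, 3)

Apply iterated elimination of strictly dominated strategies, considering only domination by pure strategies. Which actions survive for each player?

P2 drop S (P beats it: A:2>1 B:8>4 C:11>8 D:10>9 E:5>3)
P1 drop A (C beats it: P:9>5 Q:9>0 R:7>5)
P1 drop B (E beats it: P:9>1 Q:8>3 R:9>7)
P1 drop D (C beats it: P:9>7 Q:9>7 R:7>4)
P1→{C,E} P2→{P,Q,R}

Survivors P1:{C,E} P2:{P,Q,R}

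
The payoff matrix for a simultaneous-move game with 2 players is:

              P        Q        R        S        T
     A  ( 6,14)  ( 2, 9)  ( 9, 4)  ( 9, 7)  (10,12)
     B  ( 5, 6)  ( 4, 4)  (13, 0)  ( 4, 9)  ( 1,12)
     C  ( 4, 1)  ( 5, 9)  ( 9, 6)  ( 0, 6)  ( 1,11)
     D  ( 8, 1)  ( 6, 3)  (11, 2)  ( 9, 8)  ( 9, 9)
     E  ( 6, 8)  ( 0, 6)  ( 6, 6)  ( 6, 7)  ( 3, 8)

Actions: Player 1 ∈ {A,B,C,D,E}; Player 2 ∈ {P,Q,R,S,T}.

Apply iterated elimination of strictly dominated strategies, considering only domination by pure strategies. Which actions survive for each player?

Remaining: P1:{A,D} P2:{P,T}

P1 drop C (D beats it: P:8>4 Q:6>5 R:11>9 S:9>0 T:9>1)
P1 drop E (D beats it: P:8>6 Q:6>0 R:11>6 S:9>6 T:9>3)
P2 drop Q (T beats it: A:12>9 B:12>4 D:9>3)
P2 drop R (S beats it: A:7>4 B:9>0 D:8>2)
P1 drop B (A beats it: P:6>5 S:9>4 T:10>1)
P2 drop S (T beats it: A:12>7 D:9>8)
P1→{A,D} P2→{P,T}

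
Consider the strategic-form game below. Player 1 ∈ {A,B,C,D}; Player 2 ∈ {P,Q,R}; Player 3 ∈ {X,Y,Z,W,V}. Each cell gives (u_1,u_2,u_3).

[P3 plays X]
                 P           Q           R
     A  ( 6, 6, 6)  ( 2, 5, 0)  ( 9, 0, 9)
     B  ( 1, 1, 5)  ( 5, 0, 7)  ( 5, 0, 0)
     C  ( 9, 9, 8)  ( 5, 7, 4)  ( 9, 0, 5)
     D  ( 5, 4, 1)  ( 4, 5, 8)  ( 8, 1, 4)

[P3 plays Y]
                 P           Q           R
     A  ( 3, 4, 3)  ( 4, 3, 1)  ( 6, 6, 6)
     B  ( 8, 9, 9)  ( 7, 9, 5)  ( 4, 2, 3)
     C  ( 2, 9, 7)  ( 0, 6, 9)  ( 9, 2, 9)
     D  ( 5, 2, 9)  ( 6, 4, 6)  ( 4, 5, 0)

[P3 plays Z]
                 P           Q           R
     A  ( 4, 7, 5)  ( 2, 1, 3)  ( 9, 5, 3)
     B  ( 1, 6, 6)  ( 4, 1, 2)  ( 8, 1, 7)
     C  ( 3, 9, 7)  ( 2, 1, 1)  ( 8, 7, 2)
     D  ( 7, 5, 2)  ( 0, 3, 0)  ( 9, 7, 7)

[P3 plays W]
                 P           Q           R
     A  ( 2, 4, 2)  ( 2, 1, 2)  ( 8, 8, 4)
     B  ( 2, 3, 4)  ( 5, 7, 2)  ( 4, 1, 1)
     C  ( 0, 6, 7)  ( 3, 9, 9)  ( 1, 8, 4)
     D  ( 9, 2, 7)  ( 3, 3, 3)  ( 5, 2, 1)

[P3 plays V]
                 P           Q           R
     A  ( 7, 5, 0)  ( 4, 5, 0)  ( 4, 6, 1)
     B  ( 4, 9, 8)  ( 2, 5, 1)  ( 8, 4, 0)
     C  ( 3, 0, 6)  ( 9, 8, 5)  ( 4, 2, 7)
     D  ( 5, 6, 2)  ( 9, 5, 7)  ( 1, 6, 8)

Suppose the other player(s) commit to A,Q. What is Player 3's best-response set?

P3 best: {Z}

u_3(X vs A,Q) = 0
u_3(Y vs A,Q) = 1
u_3(Z vs A,Q) = 3
u_3(W vs A,Q) = 2
u_3(V vs A,Q) = 0
max payoff 3 at {Z}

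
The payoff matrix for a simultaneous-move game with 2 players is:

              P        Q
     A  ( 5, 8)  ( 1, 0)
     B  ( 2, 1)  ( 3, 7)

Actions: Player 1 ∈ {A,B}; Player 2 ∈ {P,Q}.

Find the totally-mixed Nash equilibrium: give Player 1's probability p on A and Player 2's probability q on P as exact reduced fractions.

P1 indiff ⇒ q·5+(1-q)·1 = q·2+(1-q)·3 ⇒ q(3) = (1-q)(2) ⇒ q = 2/5
P2 indiff ⇒ p·8+(1-p)·1 = p·0+(1-p)·7 ⇒ p(8) = (1-p)(6) ⇒ p = 3/7

p=3/7, q=2/5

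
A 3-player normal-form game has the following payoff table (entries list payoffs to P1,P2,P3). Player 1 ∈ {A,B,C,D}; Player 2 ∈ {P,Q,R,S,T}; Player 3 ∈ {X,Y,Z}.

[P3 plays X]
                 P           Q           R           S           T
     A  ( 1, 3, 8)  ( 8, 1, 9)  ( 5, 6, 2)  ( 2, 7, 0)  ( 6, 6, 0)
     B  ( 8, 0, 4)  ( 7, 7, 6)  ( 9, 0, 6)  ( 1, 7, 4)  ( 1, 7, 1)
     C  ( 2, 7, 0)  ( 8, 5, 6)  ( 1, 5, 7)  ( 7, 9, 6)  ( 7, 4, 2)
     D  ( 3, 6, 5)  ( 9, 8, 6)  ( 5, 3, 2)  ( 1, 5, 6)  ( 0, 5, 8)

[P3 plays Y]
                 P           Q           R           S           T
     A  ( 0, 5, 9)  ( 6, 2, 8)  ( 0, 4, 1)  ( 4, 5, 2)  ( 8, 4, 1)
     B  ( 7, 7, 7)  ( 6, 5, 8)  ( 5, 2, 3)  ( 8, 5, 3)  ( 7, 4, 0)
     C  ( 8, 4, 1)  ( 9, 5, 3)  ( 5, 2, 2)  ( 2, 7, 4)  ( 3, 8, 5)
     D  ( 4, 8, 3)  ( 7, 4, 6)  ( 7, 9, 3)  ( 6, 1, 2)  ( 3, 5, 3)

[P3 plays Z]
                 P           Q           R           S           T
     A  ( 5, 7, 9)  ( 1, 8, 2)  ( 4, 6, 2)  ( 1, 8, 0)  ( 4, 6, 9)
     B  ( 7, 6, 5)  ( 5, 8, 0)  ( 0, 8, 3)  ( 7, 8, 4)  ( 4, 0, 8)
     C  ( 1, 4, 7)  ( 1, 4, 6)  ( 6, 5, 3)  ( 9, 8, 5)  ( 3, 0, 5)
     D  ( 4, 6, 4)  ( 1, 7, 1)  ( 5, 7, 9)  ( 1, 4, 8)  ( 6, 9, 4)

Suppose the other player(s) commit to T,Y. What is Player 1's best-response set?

P1 best: {A}

u_1(A vs T,Y) = 8
u_1(B vs T,Y) = 7
u_1(C vs T,Y) = 3
u_1(D vs T,Y) = 3
max payoff 8 at {A}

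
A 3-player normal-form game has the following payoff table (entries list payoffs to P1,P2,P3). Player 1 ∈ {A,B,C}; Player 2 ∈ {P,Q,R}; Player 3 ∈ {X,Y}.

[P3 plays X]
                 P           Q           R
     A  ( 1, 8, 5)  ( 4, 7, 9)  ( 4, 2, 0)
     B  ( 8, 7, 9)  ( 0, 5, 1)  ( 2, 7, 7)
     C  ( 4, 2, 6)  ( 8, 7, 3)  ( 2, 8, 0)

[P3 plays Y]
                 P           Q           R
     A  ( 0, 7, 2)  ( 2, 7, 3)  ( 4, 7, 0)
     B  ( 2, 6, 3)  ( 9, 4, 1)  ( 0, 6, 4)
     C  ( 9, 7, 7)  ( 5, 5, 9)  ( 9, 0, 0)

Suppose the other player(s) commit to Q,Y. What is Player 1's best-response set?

u_1(A vs Q,Y) = 2
u_1(B vs Q,Y) = 9
u_1(C vs Q,Y) = 5
max payoff 9 at {B}

P1 best: {B}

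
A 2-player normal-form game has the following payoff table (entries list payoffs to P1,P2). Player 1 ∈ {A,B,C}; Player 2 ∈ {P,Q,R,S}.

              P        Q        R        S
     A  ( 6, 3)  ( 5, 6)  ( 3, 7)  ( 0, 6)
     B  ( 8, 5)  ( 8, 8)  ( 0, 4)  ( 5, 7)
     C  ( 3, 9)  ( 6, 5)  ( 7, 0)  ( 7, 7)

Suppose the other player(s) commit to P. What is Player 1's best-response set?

argmax u_1 = {B}

u_1(A vs P) = 6
u_1(B vs P) = 8
u_1(C vs P) = 3
max payoff 8 at {B}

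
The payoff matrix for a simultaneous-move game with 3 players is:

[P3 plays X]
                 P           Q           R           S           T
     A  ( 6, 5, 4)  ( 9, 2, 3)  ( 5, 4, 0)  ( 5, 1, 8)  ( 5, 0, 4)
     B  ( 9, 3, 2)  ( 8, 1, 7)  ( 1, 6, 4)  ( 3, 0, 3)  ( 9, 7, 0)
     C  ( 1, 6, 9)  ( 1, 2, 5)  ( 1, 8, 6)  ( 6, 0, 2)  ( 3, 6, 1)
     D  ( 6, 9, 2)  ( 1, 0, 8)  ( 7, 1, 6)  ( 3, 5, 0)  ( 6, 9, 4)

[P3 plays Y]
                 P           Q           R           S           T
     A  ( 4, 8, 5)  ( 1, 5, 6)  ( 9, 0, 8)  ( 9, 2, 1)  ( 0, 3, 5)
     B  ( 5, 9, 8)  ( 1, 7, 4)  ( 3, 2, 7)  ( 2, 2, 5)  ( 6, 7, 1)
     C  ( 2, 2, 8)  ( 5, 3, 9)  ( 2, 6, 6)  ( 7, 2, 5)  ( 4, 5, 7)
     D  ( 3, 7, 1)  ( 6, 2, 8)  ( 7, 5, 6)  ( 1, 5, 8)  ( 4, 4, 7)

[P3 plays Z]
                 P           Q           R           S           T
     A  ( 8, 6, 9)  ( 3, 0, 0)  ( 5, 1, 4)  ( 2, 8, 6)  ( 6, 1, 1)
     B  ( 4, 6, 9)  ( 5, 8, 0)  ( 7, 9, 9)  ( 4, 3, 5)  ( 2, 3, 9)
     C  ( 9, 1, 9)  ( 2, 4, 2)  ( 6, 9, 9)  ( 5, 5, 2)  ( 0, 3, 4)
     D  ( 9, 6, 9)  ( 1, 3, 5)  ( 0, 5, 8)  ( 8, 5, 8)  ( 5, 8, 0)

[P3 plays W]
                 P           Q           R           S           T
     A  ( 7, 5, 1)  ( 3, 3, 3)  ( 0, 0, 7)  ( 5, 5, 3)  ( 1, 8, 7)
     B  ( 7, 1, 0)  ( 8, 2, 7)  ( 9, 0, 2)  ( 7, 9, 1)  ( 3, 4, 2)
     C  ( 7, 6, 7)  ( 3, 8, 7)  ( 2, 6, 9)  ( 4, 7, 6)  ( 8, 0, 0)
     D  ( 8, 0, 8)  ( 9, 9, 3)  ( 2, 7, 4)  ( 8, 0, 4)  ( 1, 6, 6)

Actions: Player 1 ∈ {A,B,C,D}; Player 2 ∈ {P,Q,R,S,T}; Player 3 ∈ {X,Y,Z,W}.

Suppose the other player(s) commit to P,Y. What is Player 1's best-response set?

u_1(A vs P,Y) = 4
u_1(B vs P,Y) = 5
u_1(C vs P,Y) = 2
u_1(D vs P,Y) = 3
max payoff 5 at {B}

BR_1 = {B}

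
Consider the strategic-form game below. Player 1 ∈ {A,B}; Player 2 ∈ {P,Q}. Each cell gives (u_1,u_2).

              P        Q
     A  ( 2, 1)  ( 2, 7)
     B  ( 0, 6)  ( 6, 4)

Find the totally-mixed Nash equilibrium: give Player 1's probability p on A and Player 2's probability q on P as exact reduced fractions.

(p,q) = (1/4, 2/3)

P1 indiff ⇒ q·2+(1-q)·2 = q·0+(1-q)·6 ⇒ q(2) = (1-q)(4) ⇒ q = 2/3
P2 indiff ⇒ p·1+(1-p)·6 = p·7+(1-p)·4 ⇒ p(-6) = (1-p)(-2) ⇒ p = 1/4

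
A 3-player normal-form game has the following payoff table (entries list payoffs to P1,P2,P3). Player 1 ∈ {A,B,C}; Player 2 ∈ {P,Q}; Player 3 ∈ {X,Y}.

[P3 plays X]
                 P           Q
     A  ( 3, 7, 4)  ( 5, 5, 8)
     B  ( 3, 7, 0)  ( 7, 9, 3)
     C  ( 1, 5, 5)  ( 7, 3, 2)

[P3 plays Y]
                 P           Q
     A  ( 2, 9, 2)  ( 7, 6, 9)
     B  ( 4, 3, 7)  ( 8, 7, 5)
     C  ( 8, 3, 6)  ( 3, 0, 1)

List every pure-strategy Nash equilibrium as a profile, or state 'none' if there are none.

(A,P,X): NE
(A,P,Y): not NE [P1→C gives 8>2; P3→X gives 4>2]
(A,Q,X): not NE [P1→C gives 7>5; P2→P gives 7>5; P3→Y gives 9>8]
(A,Q,Y): not NE [P1→B gives 8>7; P2→P gives 9>6]
(B,P,X): not NE [P2→Q gives 9>7; P3→Y gives 7>0]
(B,P,Y): not NE [P1→C gives 8>4; P2→Q gives 7>3]
(B,Q,X): not NE [P3→Y gives 5>3]
(B,Q,Y): NE
(C,P,X): not NE [P1→B gives 3>1; P3→Y gives 6>5]
(C,P,Y): NE
(C,Q,X): not NE [P2→P gives 5>3]
(C,Q,Y): not NE [P1→B gives 8>3; P2→P gives 3>0; P3→X gives 2>1]

Nash profiles: (A,P,X), (B,Q,Y), (C,P,Y)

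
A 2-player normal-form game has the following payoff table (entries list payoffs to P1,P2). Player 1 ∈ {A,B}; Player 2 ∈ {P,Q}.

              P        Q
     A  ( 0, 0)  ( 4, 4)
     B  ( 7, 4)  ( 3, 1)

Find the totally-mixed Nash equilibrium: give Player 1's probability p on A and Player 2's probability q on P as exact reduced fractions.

P1 indiff ⇒ q·0+(1-q)·4 = q·7+(1-q)·3 ⇒ q(-7) = (1-q)(-1) ⇒ q = 1/8
P2 indiff ⇒ p·0+(1-p)·4 = p·4+(1-p)·1 ⇒ p(-4) = (1-p)(-3) ⇒ p = 3/7

P1 mixes 3/7 on A; P2 mixes 1/8 on P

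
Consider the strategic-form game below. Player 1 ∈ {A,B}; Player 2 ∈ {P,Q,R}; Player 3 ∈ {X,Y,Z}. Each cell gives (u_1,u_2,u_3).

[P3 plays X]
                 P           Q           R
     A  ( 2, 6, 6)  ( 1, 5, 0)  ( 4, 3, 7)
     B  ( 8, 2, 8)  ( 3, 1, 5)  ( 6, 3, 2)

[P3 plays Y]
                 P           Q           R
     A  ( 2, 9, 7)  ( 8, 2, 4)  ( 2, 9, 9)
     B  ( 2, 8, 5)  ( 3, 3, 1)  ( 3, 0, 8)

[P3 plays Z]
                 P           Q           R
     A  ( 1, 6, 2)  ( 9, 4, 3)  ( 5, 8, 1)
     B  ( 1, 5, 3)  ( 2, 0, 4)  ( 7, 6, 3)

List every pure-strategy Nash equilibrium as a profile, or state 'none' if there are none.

Nash profiles: (A,P,Y)

(A,P,X): not NE [P1→B gives 8>2; P3→Y gives 7>6]
(A,P,Y): NE
(A,P,Z): not NE [P2→R gives 8>6; P3→Y gives 7>2]
(A,Q,X): not NE [P1→B gives 3>1; P2→P gives 6>5; P3→Y gives 4>0]
(A,Q,Y): not NE [P2→R gives 9>2]
(A,Q,Z): not NE [P2→R gives 8>4; P3→Y gives 4>3]
(A,R,X): not NE [P1→B gives 6>4; P2→P gives 6>3; P3→Y gives 9>7]
(A,R,Y): not NE [P1→B gives 3>2]
(A,R,Z): not NE [P1→B gives 7>5; P3→Y gives 9>1]
(B,P,X): not NE [P2→R gives 3>2]
(B,P,Y): not NE [P3→X gives 8>5]
(B,P,Z): not NE [P2→R gives 6>5; P3→X gives 8>3]
(B,Q,X): not NE [P2→R gives 3>1]
(B,Q,Y): not NE [P1→A gives 8>3; P2→P gives 8>3; P3→X gives 5>1]
(B,Q,Z): not NE [P1→A gives 9>2; P2→R gives 6>0; P3→X gives 5>4]
(B,R,X): not NE [P3→Y gives 8>2]
(B,R,Y): not NE [P2→P gives 8>0]
(B,R,Z): not NE [P3→Y gives 8>3]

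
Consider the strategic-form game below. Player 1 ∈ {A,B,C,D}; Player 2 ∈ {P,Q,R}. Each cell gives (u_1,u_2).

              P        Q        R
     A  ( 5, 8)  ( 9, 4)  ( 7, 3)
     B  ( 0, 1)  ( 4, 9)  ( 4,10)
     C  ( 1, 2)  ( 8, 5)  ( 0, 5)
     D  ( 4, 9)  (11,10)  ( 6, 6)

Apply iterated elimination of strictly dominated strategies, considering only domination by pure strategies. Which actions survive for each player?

P1 drop B (A beats it: P:5>0 Q:9>4 R:7>4)
P1 drop C (A beats it: P:5>1 Q:9>8 R:7>0)
P2 drop R (P beats it: A:8>3 D:9>6)
P1→{A,D} P2→{P,Q}

IESDS → P1:{A,D} P2:{P,Q}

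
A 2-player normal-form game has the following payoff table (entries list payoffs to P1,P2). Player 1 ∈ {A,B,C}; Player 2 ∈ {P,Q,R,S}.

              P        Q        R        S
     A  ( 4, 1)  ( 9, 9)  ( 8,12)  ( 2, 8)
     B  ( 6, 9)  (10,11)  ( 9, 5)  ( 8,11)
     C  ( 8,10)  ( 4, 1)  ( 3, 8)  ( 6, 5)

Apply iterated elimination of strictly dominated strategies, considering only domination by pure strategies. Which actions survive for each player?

IESDS → P1:{B,C} P2:{P,Q,S}

P1 drop A (B beats it: P:6>4 Q:10>9 R:9>8 S:8>2)
P2 drop R (P beats it: B:9>5 C:10>8)
P1→{B,C} P2→{P,Q,S}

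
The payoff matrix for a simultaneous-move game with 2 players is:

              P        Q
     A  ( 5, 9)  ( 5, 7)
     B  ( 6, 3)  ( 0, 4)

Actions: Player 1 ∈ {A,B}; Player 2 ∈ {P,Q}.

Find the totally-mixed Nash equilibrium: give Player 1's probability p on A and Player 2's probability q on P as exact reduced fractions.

(p,q) = (1/3, 5/6)

P1 indiff ⇒ q·5+(1-q)·5 = q·6+(1-q)·0 ⇒ q(-1) = (1-q)(-5) ⇒ q = 5/6
P2 indiff ⇒ p·9+(1-p)·3 = p·7+(1-p)·4 ⇒ p(2) = (1-p)(1) ⇒ p = 1/3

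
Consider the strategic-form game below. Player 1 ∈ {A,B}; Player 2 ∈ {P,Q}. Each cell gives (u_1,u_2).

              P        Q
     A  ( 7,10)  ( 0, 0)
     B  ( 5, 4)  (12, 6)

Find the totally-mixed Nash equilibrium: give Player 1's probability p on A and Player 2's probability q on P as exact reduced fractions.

P1 indiff ⇒ q·7+(1-q)·0 = q·5+(1-q)·12 ⇒ q(2) = (1-q)(12) ⇒ q = 6/7
P2 indiff ⇒ p·10+(1-p)·4 = p·0+(1-p)·6 ⇒ p(10) = (1-p)(2) ⇒ p = 1/6

P1 mixes 1/6 on A; P2 mixes 6/7 on P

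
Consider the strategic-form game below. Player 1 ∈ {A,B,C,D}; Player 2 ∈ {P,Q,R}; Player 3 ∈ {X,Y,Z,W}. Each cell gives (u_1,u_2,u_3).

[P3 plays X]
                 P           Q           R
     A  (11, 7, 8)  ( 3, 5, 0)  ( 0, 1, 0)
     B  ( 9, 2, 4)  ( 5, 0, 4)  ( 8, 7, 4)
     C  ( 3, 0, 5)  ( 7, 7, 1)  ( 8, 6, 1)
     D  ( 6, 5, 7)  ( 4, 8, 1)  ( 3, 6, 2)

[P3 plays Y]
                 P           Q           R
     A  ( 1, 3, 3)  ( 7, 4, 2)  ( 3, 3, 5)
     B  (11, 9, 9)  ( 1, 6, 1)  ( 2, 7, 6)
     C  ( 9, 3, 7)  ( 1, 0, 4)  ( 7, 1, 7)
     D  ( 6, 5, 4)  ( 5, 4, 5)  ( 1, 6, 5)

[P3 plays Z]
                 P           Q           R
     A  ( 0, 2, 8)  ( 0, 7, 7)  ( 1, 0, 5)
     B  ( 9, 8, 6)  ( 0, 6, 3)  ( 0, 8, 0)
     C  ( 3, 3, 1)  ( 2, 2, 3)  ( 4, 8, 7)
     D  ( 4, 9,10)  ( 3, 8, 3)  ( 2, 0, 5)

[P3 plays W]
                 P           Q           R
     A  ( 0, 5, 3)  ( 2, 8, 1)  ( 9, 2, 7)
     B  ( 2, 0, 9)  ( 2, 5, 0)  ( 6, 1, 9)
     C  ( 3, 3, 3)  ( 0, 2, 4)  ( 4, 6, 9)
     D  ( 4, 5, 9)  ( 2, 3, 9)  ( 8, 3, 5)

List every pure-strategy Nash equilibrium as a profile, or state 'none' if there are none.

Nash profiles: (A,P,X), (B,P,Y)

(A,P,X): NE
(A,P,Y): not NE [P1→B gives 11>1; P2→Q gives 4>3; P3→Z gives 8>3]
(A,P,Z): not NE [P1→B gives 9>0; P2→Q gives 7>2]
(A,P,W): not NE [P1→D gives 4>0; P2→Q gives 8>5; P3→Z gives 8>3]
(A,Q,X): not NE [P1→C gives 7>3; P2→P gives 7>5; P3→Z gives 7>0]
(A,Q,Y): not NE [P3→Z gives 7>2]
(A,Q,Z): not NE [P1→D gives 3>0]
(A,Q,W): not NE [P3→Z gives 7>1]
(A,R,X): not NE [P1→C gives 8>0; P2→P gives 7>1; P3→W gives 7>0]
(A,R,Y): not NE [P1→C gives 7>3; P2→Q gives 4>3; P3→W gives 7>5]
(A,R,Z): not NE [P1→C gives 4>1; P2→Q gives 7>0; P3→W gives 7>5]
(A,R,W): not NE [P2→Q gives 8>2]
(B,P,X): not NE [P1→A gives 11>9; P2→R gives 7>2; P3→W gives 9>4]
(B,P,Y): NE
(B,P,Z): not NE [P3→W gives 9>6]
(B,P,W): not NE [P1→D gives 4>2; P2→Q gives 5>0]
(B,Q,X): not NE [P1→C gives 7>5; P2→R gives 7>0]
(B,Q,Y): not NE [P1→A gives 7>1; P2→P gives 9>6; P3→X gives 4>1]
(B,Q,Z): not NE [P1→D gives 3>0; P2→R gives 8>6; P3→X gives 4>3]
(B,Q,W): not NE [P3→X gives 4>0]
(B,R,X): not NE [P3→W gives 9>4]
(B,R,Y): not NE [P1→C gives 7>2; P2→P gives 9>7; P3→W gives 9>6]
(B,R,Z): not NE [P1→C gives 4>0; P3→W gives 9>0]
(B,R,W): not NE [P1→A gives 9>6; P2→Q gives 5>1]
(C,P,X): not NE [P1→A gives 11>3; P2→Q gives 7>0; P3→Y gives 7>5]
(C,P,Y): not NE [P1→B gives 11>9]
(C,P,Z): not NE [P1→B gives 9>3; P2→R gives 8>3; P3→Y gives 7>1]
(C,P,W): not NE [P1→D gives 4>3; P2→R gives 6>3; P3→Y gives 7>3]
(C,Q,X): not NE [P3→W gives 4>1]
(C,Q,Y): not NE [P1→A gives 7>1; P2→P gives 3>0]
(C,Q,Z): not NE [P1→D gives 3>2; P2→R gives 8>2; P3→W gives 4>3]
(C,Q,W): not NE [P1→D gives 2>0; P2→R gives 6>2]
(C,R,X): not NE [P2→Q gives 7>6; P3→W gives 9>1]
(C,R,Y): not NE [P2→P gives 3>1; P3→W gives 9>7]
(C,R,Z): not NE [P3→W gives 9>7]
(C,R,W): not NE [P1→A gives 9>4]
(D,P,X): not NE [P1→A gives 11>6; P2→Q gives 8>5; P3→Z gives 10>7]
(D,P,Y): not NE [P1→B gives 11>6; P2→R gives 6>5; P3→Z gives 10>4]
(D,P,Z): not NE [P1→B gives 9>4]
(D,P,W): not NE [P3→Z gives 10>9]
(D,Q,X): not NE [P1→C gives 7>4; P3→W gives 9>1]
(D,Q,Y): not NE [P1→A gives 7>5; P2→R gives 6>4; P3→W gives 9>5]
(D,Q,Z): not NE [P2→P gives 9>8; P3→W gives 9>3]
(D,Q,W): not NE [P2→P gives 5>3]
(D,R,X): not NE [P1→C gives 8>3; P2→Q gives 8>6; P3→W gives 5>2]
(D,R,Y): not NE [P1→C gives 7>1]
(D,R,Z): not NE [P1→C gives 4>2; P2→P gives 9>0]
(D,R,W): not NE [P1→A gives 9>8; P2→P gives 5>3]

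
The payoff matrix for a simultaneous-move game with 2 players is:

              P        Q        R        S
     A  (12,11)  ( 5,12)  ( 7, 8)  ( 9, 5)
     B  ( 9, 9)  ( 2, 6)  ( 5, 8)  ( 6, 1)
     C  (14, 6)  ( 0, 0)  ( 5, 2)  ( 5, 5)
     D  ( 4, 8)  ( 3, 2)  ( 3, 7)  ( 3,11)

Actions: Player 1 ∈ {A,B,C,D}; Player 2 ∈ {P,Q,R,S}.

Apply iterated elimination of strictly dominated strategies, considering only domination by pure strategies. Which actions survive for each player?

P1 drop B (A beats it: P:12>9 Q:5>2 R:7>5 S:9>6)
P1 drop D (A beats it: P:12>4 Q:5>3 R:7>3 S:9>3)
P2 drop R (P beats it: A:11>8 C:6>2)
P2 drop S (P beats it: A:11>5 C:6>5)
P1→{A,C} P2→{P,Q}

IESDS → P1:{A,C} P2:{P,Q}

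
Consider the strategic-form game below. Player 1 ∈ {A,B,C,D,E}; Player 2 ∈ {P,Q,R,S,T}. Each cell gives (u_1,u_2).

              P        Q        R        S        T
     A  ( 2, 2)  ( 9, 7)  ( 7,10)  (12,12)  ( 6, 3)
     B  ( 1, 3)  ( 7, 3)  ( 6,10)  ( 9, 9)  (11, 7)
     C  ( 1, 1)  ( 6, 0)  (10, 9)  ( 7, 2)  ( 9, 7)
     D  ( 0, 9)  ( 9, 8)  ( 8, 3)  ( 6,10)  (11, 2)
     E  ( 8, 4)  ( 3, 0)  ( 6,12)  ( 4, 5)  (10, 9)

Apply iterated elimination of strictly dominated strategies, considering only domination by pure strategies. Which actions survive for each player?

P2 drop P (S beats it: A:12>2 B:9>3 C:2>1 D:10>9 E:5>4)
P1 drop E (D beats it: Q:9>3 R:8>6 S:6>4 T:11>10)
P2 drop Q (S beats it: A:12>7 B:9>3 C:2>0 D:10>8)
P2 drop T (R beats it: A:10>3 B:10>7 C:9>7 D:3>2)
P1 drop B (A beats it: R:7>6 S:12>9)
P1 drop D (C beats it: R:10>8 S:7>6)
P1→{A,C} P2→{R,S}

IESDS → P1:{A,C} P2:{R,S}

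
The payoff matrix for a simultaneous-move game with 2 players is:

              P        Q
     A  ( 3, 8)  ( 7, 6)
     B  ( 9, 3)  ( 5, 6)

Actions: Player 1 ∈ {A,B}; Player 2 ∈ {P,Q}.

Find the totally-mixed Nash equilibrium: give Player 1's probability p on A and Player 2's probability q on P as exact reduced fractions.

(p,q) = (3/5, 1/4)

P1 indiff ⇒ q·3+(1-q)·7 = q·9+(1-q)·5 ⇒ q(-6) = (1-q)(-2) ⇒ q = 1/4
P2 indiff ⇒ p·8+(1-p)·3 = p·6+(1-p)·6 ⇒ p(2) = (1-p)(3) ⇒ p = 3/5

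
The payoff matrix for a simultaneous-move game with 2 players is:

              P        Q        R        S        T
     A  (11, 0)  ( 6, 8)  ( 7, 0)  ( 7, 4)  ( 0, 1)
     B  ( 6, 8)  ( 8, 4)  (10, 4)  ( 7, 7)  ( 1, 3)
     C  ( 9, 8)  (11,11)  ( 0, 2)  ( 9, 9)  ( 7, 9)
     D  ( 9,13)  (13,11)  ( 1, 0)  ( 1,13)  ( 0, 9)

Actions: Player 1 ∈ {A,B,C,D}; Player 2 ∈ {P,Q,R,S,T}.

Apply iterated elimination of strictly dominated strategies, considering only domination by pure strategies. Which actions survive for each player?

P2 drop R (S beats it: A:4>0 B:7>4 C:9>2 D:13>0)
P1 drop B (C beats it: P:9>6 Q:11>8 S:9>7 T:7>1)
P2 drop T (Q beats it: A:8>1 C:11>9 D:11>9)
P1→{A,C,D} P2→{P,Q,S}

Remaining: P1:{A,C,D} P2:{P,Q,S}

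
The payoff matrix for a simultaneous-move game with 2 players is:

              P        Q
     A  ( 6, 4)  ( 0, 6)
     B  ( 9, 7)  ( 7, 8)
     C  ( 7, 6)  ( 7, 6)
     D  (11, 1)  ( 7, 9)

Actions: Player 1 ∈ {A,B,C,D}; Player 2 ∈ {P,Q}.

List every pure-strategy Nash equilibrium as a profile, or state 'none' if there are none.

PSNE = {(B,Q), (C,Q), (D,Q)}

(A,P): not NE [P1→D gives 11>6; P2→Q gives 6>4]
(A,Q): not NE [P1→D gives 7>0]
(B,P): not NE [P1→D gives 11>9; P2→Q gives 8>7]
(B,Q): NE
(C,P): not NE [P1→D gives 11>7]
(C,Q): NE
(D,P): not NE [P2→Q gives 9>1]
(D,Q): NE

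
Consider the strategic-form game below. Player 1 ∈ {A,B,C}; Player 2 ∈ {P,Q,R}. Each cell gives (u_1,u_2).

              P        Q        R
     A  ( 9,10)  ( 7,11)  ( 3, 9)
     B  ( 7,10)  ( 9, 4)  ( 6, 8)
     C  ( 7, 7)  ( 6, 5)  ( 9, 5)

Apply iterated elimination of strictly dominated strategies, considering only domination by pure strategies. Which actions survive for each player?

P2 drop R (P beats it: A:10>9 B:10>8 C:7>5)
P1 drop C (A beats it: P:9>7 Q:7>6)
P1→{A,B} P2→{P,Q}

IESDS → P1:{A,B} P2:{P,Q}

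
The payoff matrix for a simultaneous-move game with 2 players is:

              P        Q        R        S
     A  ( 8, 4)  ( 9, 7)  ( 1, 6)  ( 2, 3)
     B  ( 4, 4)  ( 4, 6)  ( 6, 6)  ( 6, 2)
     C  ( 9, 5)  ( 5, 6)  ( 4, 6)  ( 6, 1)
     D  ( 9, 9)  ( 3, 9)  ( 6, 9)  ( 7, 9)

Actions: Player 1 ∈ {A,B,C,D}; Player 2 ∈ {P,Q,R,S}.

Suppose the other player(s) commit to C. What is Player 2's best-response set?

BR_2 = {Q,R}

u_2(P vs C) = 5
u_2(Q vs C) = 6
u_2(R vs C) = 6
u_2(S vs C) = 1
max payoff 6 at {Q,R}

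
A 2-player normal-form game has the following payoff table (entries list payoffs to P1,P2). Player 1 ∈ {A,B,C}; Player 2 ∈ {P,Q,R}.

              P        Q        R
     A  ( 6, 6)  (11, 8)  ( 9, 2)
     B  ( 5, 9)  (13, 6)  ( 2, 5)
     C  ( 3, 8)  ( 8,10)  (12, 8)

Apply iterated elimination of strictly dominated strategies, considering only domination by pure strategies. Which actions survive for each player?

Remaining: P1:{A,B} P2:{P,Q}

P2 drop R (Q beats it: A:8>2 B:6>5 C:10>8)
P1 drop C (A beats it: P:6>3 Q:11>8)
P1→{A,B} P2→{P,Q}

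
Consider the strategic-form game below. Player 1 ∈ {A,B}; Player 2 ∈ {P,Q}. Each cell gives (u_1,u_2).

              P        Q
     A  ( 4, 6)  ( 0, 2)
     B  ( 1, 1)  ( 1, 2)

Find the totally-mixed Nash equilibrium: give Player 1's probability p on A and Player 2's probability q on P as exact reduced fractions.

p=1/5, q=1/4

P1 indiff ⇒ q·4+(1-q)·0 = q·1+(1-q)·1 ⇒ q(3) = (1-q)(1) ⇒ q = 1/4
P2 indiff ⇒ p·6+(1-p)·1 = p·2+(1-p)·2 ⇒ p(4) = (1-p)(1) ⇒ p = 1/5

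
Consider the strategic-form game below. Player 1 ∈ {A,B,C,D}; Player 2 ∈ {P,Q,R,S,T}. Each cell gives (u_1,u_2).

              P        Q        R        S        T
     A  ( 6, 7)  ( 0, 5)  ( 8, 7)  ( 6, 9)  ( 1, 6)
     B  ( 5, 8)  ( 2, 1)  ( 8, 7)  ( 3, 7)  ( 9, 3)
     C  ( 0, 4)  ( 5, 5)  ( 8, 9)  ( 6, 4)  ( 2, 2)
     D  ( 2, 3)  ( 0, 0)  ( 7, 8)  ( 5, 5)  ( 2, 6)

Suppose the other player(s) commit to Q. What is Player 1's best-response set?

u_1(A vs Q) = 0
u_1(B vs Q) = 2
u_1(C vs Q) = 5
u_1(D vs Q) = 0
max payoff 5 at {C}

BR_1 = {C}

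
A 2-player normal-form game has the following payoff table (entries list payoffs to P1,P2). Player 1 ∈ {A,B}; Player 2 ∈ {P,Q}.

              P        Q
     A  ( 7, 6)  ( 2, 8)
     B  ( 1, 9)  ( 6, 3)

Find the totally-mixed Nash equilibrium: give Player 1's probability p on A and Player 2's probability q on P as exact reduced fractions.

P1 mixes 3/4 on A; P2 mixes 2/5 on P

P1 indiff ⇒ q·7+(1-q)·2 = q·1+(1-q)·6 ⇒ q(6) = (1-q)(4) ⇒ q = 2/5
P2 indiff ⇒ p·6+(1-p)·9 = p·8+(1-p)·3 ⇒ p(-2) = (1-p)(-6) ⇒ p = 3/4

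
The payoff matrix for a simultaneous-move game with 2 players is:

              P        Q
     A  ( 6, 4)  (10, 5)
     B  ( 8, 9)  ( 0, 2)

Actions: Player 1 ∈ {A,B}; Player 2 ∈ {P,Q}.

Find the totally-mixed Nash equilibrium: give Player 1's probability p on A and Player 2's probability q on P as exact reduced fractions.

P1 indiff ⇒ q·6+(1-q)·10 = q·8+(1-q)·0 ⇒ q(-2) = (1-q)(-10) ⇒ q = 5/6
P2 indiff ⇒ p·4+(1-p)·9 = p·5+(1-p)·2 ⇒ p(-1) = (1-p)(-7) ⇒ p = 7/8

P1 mixes 7/8 on A; P2 mixes 5/6 on P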